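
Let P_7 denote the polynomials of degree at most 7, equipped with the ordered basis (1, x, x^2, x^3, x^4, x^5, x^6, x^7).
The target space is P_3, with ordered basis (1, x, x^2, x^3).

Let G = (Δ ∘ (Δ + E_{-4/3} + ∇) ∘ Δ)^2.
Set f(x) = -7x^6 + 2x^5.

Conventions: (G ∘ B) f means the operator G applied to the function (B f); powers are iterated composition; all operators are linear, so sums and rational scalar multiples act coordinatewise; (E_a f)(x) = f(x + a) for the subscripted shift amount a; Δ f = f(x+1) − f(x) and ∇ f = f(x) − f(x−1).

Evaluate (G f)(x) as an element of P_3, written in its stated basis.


Δ f = -42x^5 - 95x^4 - 120x^3 - 85x^2 - 32x - 5
Δ Δ f = -210x^4 - 800x^3 - 1350x^2 - 1120x - 374
E_{-4/3} Δ f = -42x^5 + 185x^4 - 360x^3 + (3395/9)x^2 - (5624/27)x + 1289/27
∇ Δ f = -210x^4 + 40x^3 - 210x^2 + 20x - 14
(Δ + E_{-4/3} + ∇) Δ f = -42x^5 - 235x^4 - 1120x^3 - (10645/9)x^2 - (35324/27)x - 9187/27
Δ (Δ + E_{-4/3} + ∇) Δ f = -210x^4 - 1360x^3 - 5190x^2 - (61880/9)x - 104978/27
Δ (Δ ∘ (Δ + E_{-4/3} + ∇) ∘ Δ) f = -840x^3 - 5340x^2 - 15300x - 122720/9
Δ Δ (Δ ∘ (Δ + E_{-4/3} + ∇) ∘ Δ) f = -2520x^2 - 13200x - 21480
E_{-4/3} Δ (Δ ∘ (Δ + E_{-4/3} + ∇) ∘ Δ) f = -840x^3 - 1980x^2 - 5540x - 6640/9
∇ Δ (Δ ∘ (Δ + E_{-4/3} + ∇) ∘ Δ) f = -2520x^2 - 8160x - 10800
(Δ + E_{-4/3} + ∇) Δ (Δ ∘ (Δ + E_{-4/3} + ∇) ∘ Δ) f = -840x^3 - 7020x^2 - 26900x - 297160/9
Δ (Δ + E_{-4/3} + ∇) Δ (Δ ∘ (Δ + E_{-4/3} + ∇) ∘ Δ) f = -2520x^2 - 16560x - 34760

g(x) = -2520x^2 - 16560x - 34760


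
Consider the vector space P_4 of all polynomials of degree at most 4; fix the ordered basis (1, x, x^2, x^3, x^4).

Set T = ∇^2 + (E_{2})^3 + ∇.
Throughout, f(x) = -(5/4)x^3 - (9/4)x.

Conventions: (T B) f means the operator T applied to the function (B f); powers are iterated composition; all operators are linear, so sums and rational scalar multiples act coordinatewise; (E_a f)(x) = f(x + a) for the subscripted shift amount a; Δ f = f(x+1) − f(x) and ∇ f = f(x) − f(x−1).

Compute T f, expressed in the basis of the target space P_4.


∇ f = -(15/4)x^2 + (15/4)x - 7/2
∇ ∇ f = -(15/2)x + 15/2
E_{2} f = -(5/4)x^3 - (15/2)x^2 - (69/4)x - 29/2
E_{2} E_{2} f = -(5/4)x^3 - 15x^2 - (249/4)x - 89
E_{2} E_{2} E_{2} f = -(5/4)x^3 - (45/2)x^2 - (549/4)x - 567/2
∇ f = -(15/4)x^2 + (15/4)x - 7/2
(∇^2 + (E_{2})^3 + ∇) f = -(5/4)x^3 - (105/4)x^2 - 141x - 559/2

g(x) = -(5/4)x^3 - (105/4)x^2 - 141x - 559/2


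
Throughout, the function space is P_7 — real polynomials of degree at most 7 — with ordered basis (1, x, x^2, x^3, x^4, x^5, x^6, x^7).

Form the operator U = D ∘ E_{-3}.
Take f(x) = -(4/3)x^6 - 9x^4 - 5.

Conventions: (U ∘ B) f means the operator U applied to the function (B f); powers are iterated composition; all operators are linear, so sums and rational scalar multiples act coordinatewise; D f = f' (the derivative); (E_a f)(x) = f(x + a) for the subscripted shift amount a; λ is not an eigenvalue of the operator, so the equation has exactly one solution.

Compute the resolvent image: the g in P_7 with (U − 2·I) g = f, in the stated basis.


the result is g(x) = (2/3)x^6 + 2x^5 - (41/2)x^4 + 79x^3 + (435/2)x^2 - (2661/2)x + 3109/4

write g with unknown coordinates in the stated basis and equate coefficients in (U − 2·I) g = f
solving from the highest basis element down gives g = (2/3)x^6 + 2x^5 - (41/2)x^4 + 79x^3 + (435/2)x^2 - (2661/2)x + 3109/4
check: U g = 4x^5 - 50x^4 + 158x^3 + 435x^2 - 2661x + 3099/2
so U g − 2·g = -(4/3)x^6 - 9x^4 - 5 = f ✓


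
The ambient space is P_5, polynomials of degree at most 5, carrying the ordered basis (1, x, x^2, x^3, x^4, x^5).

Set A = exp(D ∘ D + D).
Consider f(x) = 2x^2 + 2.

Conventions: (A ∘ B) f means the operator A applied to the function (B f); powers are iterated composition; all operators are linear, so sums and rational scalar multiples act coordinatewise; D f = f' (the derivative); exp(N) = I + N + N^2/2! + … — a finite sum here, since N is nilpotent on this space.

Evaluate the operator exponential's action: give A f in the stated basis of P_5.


order-1 term: 4x + 4
order-2 term: 2
the series for exp(D ∘ D + D) f terminates at order 2
exp(D ∘ D + D) f = 2x^2 + 4x + 8

g(x) = 2x^2 + 4x + 8


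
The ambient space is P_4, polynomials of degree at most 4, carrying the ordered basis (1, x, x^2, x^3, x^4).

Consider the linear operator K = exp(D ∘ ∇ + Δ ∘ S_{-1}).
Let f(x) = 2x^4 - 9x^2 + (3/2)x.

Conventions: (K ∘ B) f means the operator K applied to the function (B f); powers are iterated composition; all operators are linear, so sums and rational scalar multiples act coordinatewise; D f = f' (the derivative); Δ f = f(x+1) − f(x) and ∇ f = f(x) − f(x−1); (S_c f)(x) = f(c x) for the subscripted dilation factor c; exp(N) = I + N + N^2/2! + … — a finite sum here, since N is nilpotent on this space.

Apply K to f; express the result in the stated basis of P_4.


order-1 term: 8x^3 + 36x^2 - 34x - 37/2
order-2 term: -12x^2 + 48x + 55
order-3 term: -8x - 28
order-4 term: 2
the series for exp(D ∘ ∇ + Δ ∘ S_{-1}) f terminates at order 4
exp(D ∘ ∇ + Δ ∘ S_{-1}) f = 2x^4 + 8x^3 + 15x^2 + (15/2)x + 21/2

g(x) = 2x^4 + 8x^3 + 15x^2 + (15/2)x + 21/2


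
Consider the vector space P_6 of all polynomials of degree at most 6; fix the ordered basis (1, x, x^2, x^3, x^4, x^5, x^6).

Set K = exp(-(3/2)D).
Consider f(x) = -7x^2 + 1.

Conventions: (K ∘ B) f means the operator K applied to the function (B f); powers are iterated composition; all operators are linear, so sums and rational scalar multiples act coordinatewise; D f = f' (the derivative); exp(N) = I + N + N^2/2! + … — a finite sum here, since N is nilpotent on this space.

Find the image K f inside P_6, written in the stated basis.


g(x) = -7x^2 + 21x - 59/4

order-1 term: 21x
order-2 term: -63/4
the series for exp(-(3/2)D) f terminates at order 2
exp(-(3/2)D) f = -7x^2 + 21x - 59/4


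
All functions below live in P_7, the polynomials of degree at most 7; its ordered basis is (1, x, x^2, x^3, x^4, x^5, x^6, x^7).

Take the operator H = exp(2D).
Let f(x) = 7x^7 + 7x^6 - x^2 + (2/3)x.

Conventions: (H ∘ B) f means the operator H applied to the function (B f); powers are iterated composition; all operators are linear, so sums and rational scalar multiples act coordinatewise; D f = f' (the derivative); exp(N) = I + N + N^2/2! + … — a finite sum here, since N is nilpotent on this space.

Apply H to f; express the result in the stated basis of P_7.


order-1 term: 98x^6 + 84x^5 - 4x + 4/3
order-2 term: 588x^5 + 420x^4 - 4
order-3 term: 1960x^4 + 1120x^3
order-4 term: 3920x^3 + 1680x^2
order-5 term: 4704x^2 + 1344x
order-6 term: 3136x + 448
order-7 term: 896
the series for exp(2D) f terminates at order 7
exp(2D) f = 7x^7 + 105x^6 + 672x^5 + 2380x^4 + 5040x^3 + 6383x^2 + (13430/3)x + 4024/3

the result is g(x) = 7x^7 + 105x^6 + 672x^5 + 2380x^4 + 5040x^3 + 6383x^2 + (13430/3)x + 4024/3


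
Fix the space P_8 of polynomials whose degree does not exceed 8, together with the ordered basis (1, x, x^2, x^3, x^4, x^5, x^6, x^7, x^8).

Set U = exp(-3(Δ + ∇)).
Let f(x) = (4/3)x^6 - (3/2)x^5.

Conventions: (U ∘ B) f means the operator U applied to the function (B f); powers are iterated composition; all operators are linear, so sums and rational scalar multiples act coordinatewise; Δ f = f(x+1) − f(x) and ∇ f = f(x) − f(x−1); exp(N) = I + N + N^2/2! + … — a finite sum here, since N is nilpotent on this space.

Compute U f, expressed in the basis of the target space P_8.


order-1 term: -48x^5 + 45x^4 - 160x^3 + 90x^2 - 48x + 9
order-2 term: 720x^4 - 540x^3 + 2880x^2 - 1080x + 768
order-3 term: -5760x^3 + 3240x^2 - 17280x + 3240
order-4 term: 25920x^2 - 9720x + 34560
order-5 term: -62208x + 11664
order-6 term: 62208
the series for exp(-3(Δ + ∇)) f terminates at order 6
exp(-3(Δ + ∇)) f = (4/3)x^6 - (99/2)x^5 + 765x^4 - 6460x^3 + 32130x^2 - 90336x + 112449

the result is g(x) = (4/3)x^6 - (99/2)x^5 + 765x^4 - 6460x^3 + 32130x^2 - 90336x + 112449


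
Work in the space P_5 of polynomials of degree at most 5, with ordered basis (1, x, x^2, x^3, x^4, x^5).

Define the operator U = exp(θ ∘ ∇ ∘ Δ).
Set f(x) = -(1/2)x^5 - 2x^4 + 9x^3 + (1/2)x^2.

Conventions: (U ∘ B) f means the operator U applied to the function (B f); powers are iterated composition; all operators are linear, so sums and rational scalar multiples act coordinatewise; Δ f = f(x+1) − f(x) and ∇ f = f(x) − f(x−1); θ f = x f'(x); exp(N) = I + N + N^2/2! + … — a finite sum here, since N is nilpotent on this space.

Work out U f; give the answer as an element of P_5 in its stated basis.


order-1 term: -30x^3 - 48x^2 + 49x
order-2 term: -90x
the series for exp(θ ∘ ∇ ∘ Δ) f terminates at order 2
exp(θ ∘ ∇ ∘ Δ) f = -(1/2)x^5 - 2x^4 - 21x^3 - (95/2)x^2 - 41x

the result is g(x) = -(1/2)x^5 - 2x^4 - 21x^3 - (95/2)x^2 - 41x


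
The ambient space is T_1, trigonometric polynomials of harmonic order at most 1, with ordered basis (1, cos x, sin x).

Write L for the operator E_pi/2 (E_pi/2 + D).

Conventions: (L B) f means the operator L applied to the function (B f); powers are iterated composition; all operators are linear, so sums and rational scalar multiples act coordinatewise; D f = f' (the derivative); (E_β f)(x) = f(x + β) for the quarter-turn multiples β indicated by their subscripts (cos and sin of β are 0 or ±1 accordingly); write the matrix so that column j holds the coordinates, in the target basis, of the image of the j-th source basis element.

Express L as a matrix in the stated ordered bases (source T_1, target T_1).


the matrix is [[1, 0, 0]; [0, -2, 0]; [0, 0, -2]] (rows listed top to bottom)

image of 1: 1
image of cos x: -2cos x
image of sin x: -2sin x
each image's coordinates form column j of the matrix


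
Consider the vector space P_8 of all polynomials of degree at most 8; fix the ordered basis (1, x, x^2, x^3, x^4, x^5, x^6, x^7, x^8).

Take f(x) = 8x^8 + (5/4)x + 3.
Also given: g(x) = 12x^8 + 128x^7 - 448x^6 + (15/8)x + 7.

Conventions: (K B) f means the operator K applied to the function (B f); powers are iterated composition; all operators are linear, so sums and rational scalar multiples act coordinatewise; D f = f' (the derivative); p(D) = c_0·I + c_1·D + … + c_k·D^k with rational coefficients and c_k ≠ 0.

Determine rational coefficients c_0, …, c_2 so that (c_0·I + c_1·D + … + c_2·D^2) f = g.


c_0 = 3/2, c_1 = 2, c_2 = -1

D^0 f = 8x^8 + (5/4)x + 3
D^1 f = 64x^7 + 5/4
D^2 f = 448x^6
matching coefficients of g against c_0 f + c_1 Df + … from the top degree down determines the c_i
solution: c_0 = 3/2, c_1 = 2, c_2 = -1


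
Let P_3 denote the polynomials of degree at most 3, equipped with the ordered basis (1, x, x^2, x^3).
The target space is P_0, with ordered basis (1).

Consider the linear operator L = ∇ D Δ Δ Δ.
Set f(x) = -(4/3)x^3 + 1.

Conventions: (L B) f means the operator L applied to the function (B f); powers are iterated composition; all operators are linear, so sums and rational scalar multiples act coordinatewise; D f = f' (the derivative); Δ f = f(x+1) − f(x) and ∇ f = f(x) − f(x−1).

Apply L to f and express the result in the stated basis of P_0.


g(x) = 0

Δ f = -4x^2 - 4x - 4/3
Δ Δ f = -8x - 8
Δ (Δ Δ) f = -8
D Δ (Δ Δ) f = 0
∇ D Δ (Δ Δ) f = 0


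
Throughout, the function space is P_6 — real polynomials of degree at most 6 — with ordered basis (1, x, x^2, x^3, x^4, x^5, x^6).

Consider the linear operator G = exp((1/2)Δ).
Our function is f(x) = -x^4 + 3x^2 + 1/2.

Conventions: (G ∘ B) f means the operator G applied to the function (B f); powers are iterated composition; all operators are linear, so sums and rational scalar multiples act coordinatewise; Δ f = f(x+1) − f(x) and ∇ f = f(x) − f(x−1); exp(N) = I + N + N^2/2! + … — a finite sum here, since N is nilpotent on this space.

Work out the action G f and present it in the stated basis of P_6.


the image equals g(x) = -x^4 - 2x^3 - (3/2)x^2 - (5/2)x - 5/16

order-1 term: -2x^3 - 3x^2 + x + 1
order-2 term: -(3/2)x^2 - 3x - 1
order-3 term: -(1/2)x - 3/4
order-4 term: -1/16
the series for exp((1/2)Δ) f terminates at order 4
exp((1/2)Δ) f = -x^4 - 2x^3 - (3/2)x^2 - (5/2)x - 5/16


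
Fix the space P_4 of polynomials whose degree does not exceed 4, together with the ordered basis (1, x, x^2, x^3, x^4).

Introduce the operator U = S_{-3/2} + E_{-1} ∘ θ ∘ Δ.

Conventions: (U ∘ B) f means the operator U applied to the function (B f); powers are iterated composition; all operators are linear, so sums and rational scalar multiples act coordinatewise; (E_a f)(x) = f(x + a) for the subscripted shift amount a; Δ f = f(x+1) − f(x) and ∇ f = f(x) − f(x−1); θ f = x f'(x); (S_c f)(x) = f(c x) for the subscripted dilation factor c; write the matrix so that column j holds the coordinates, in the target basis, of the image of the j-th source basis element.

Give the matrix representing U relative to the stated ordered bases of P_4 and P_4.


image of 1: 1
image of x: -(3/2)x
image of x^2: (9/4)x^2 + 2x - 2
image of x^3: -(27/8)x^3 + 6x^2 - 9x + 3
image of x^4: (81/16)x^4 + 12x^3 - 24x^2 + 16x - 4
each image's coordinates form column j of the matrix

the matrix is [[1, 0, -2, 3, -4]; [0, -3/2, 2, -9, 16]; [0, 0, 9/4, 6, -24]; [0, 0, 0, -27/8, 12]; [0, 0, 0, 0, 81/16]] (rows listed top to bottom)


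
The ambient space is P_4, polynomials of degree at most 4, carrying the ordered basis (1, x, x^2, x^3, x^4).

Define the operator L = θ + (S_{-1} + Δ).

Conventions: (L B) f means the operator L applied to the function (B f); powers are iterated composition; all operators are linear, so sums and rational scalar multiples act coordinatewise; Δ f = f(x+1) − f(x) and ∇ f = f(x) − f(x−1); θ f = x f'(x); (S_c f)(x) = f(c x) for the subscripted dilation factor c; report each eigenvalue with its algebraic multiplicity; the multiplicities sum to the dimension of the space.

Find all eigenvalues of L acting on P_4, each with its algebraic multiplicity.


λ = 0 (multiplicity 1), λ = 1 (multiplicity 1), λ = 2 (multiplicity 1), λ = 3 (multiplicity 1), λ = 5 (multiplicity 1)

image of 1: 1
image of x: 1
image of x^2: 3x^2 + 2x + 1
image of x^3: 2x^3 + 3x^2 + 3x + 1
image of x^4: 5x^4 + 4x^3 + 6x^2 + 4x + 1
the matrix is upper triangular; its diagonal is (1, 0, 3, 2, 5)
for a triangular matrix the eigenvalues are the diagonal entries, with algebraic multiplicity their repetition count


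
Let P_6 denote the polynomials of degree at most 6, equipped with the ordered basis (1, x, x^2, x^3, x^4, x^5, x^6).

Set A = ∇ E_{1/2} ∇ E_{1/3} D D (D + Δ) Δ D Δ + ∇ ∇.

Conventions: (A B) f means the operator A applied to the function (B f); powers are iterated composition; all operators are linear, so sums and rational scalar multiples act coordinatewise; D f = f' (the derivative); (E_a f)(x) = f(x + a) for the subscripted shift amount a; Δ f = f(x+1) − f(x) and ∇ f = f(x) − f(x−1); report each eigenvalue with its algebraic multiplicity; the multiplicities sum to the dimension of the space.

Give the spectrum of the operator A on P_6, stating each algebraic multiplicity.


image of 1: 0
image of x: 0
image of x^2: 2
image of x^3: 6x - 6
image of x^4: 12x^2 - 24x + 14
image of x^5: 20x^3 - 60x^2 + 70x - 30
image of x^6: 30x^4 - 120x^3 + 210x^2 - 180x + 62
the matrix is upper triangular; its diagonal is (0, 0, 0, 0, 0, 0, 0)
for a triangular matrix the eigenvalues are the diagonal entries, with algebraic multiplicity their repetition count

λ = 0 (multiplicity 7)


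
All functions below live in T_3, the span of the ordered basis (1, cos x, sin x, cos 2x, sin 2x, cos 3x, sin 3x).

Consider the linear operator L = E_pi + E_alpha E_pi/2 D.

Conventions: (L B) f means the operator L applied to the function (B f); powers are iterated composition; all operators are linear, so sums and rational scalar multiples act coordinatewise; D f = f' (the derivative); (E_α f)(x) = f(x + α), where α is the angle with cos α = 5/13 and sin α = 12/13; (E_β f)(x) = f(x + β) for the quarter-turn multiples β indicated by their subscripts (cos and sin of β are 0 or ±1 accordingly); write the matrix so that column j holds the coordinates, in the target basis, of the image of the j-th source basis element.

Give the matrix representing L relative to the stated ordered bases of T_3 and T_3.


the matrix is [[1, 0, 0, 0, 0, 0, 0]; [0, -18/13, -12/13, 0, 0, 0, 0]; [0, 12/13, -18/13, 0, 0, 0, 0]; [0, 0, 0, 409/169, 238/169, 0, 0]; [0, 0, 0, -238/169, 409/169, 0, 0]; [0, 0, 0, 0, 0, -8302/2197, -2484/2197]; [0, 0, 0, 0, 0, 2484/2197, -8302/2197]] (rows listed top to bottom)

image of 1: 1
image of cos x: -(18/13)cos x + (12/13)sin x
image of sin x: -(12/13)cos x - (18/13)sin x
image of cos 2x: (409/169)cos 2x - (238/169)sin 2x
image of sin 2x: (238/169)cos 2x + (409/169)sin 2x
image of cos 3x: -(8302/2197)cos 3x + (2484/2197)sin 3x
image of sin 3x: -(2484/2197)cos 3x - (8302/2197)sin 3x
each image's coordinates form column j of the matrix


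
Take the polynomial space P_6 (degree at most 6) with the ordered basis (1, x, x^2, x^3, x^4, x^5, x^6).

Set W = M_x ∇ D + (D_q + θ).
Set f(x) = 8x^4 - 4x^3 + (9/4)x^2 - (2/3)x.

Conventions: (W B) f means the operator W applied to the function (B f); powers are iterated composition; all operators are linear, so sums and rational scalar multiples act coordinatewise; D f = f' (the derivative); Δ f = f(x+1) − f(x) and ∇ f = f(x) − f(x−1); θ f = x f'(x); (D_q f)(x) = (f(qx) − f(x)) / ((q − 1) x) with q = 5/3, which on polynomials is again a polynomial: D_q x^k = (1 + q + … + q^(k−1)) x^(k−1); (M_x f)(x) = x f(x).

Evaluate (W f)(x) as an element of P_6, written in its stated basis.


the result is g(x) = 32x^4 + (4444/27)x^3 - (2471/18)x^2 + (323/6)x - 2/3

D f = 32x^3 - 12x^2 + (9/2)x - 2/3
∇ D f = 96x^2 - 120x + 97/2
M_x ∇ D f = 96x^3 - 120x^2 + (97/2)x
D_q f = (2176/27)x^3 - (196/9)x^2 + 6x - 2/3
θ f = 32x^4 - 12x^3 + (9/2)x^2 - (2/3)x
(D_q + θ) f = 32x^4 + (1852/27)x^3 - (311/18)x^2 + (16/3)x - 2/3
(M_x ∇ D + (D_q + θ)) f = 32x^4 + (4444/27)x^3 - (2471/18)x^2 + (323/6)x - 2/3


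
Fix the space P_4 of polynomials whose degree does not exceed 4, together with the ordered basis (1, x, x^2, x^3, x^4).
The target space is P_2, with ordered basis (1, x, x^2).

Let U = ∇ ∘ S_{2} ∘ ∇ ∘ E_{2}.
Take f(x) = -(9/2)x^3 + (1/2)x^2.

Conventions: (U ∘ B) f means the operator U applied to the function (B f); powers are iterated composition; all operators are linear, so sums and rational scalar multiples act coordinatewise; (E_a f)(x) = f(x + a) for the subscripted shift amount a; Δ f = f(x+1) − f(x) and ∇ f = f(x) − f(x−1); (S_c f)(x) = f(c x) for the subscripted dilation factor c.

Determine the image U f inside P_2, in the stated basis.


the result is g(x) = -108x - 25

E_{2} f = -(9/2)x^3 - (53/2)x^2 - 52x - 34
∇ E_{2} f = -(27/2)x^2 - (79/2)x - 30
S_{2} ∇ E_{2} f = -54x^2 - 79x - 30
∇ S_{2} ∇ E_{2} f = -108x - 25


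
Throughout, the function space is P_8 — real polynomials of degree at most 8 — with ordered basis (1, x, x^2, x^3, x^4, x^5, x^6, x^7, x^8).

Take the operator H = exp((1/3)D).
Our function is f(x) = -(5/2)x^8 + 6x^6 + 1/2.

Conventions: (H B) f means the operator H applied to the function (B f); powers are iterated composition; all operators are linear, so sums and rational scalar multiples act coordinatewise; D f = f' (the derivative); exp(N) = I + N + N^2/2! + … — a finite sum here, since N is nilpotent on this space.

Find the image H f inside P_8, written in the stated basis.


order-1 term: -(20/3)x^7 + 12x^5
order-2 term: -(70/9)x^6 + 10x^4
order-3 term: -(140/27)x^5 + (40/9)x^3
order-4 term: -(175/81)x^4 + (10/9)x^2
order-5 term: -(140/243)x^3 + (4/27)x
order-6 term: -(70/729)x^2 + 2/243
order-7 term: -(20/2187)x
order-8 term: -5/13122
the series for exp((1/3)D) f terminates at order 8
exp((1/3)D) f = -(5/2)x^8 - (20/3)x^7 - (16/9)x^6 + (184/27)x^5 + (635/81)x^4 + (940/243)x^3 + (740/729)x^2 + (304/2187)x + 3332/6561

g(x) = -(5/2)x^8 - (20/3)x^7 - (16/9)x^6 + (184/27)x^5 + (635/81)x^4 + (940/243)x^3 + (740/729)x^2 + (304/2187)x + 3332/6561


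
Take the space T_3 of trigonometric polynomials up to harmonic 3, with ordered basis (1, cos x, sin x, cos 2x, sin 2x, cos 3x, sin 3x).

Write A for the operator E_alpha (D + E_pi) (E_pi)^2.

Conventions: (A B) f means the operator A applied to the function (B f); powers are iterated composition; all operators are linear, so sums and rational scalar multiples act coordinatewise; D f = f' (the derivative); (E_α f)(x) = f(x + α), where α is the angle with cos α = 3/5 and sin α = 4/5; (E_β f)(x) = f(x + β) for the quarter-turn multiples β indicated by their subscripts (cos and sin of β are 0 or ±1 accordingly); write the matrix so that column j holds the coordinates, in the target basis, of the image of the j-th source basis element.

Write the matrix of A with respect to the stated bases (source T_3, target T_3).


the matrix is [[1, 0, 0, 0, 0, 0, 0]; [0, -7/5, -1/5, 0, 0, 0, 0]; [0, 1/5, -7/5, 0, 0, 0, 0]; [0, 0, 0, -11/5, 2/5, 0, 0]; [0, 0, 0, -2/5, -11/5, 0, 0]; [0, 0, 0, 0, 0, -3/25, -79/25]; [0, 0, 0, 0, 0, 79/25, -3/25]] (rows listed top to bottom)

image of 1: 1
image of cos x: -(7/5)cos x + (1/5)sin x
image of sin x: -(1/5)cos x - (7/5)sin x
image of cos 2x: -(11/5)cos 2x - (2/5)sin 2x
image of sin 2x: (2/5)cos 2x - (11/5)sin 2x
image of cos 3x: -(3/25)cos 3x + (79/25)sin 3x
image of sin 3x: -(79/25)cos 3x - (3/25)sin 3x
each image's coordinates form column j of the matrix


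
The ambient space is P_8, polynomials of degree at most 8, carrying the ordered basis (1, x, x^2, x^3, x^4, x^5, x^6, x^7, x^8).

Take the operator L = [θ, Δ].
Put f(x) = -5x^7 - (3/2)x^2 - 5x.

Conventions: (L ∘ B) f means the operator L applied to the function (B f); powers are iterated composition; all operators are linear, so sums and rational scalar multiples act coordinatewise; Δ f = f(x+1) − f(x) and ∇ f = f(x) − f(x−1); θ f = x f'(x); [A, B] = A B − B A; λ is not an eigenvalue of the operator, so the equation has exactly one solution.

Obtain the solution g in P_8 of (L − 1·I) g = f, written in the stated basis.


write g with unknown coordinates in the stated basis and equate coefficients in (L − 1·I) g = f
solving from the highest basis element down gives g = 5x^7 - 35x^6 + 525x^4 - 700x^3 - (5247/2)x^2 + 3992x + 1430
check: L g = -35x^6 + 525x^4 - 700x^3 - 2625x^2 + 3987x + 1430
so L g − 1·g = -5x^7 - (3/2)x^2 - 5x = f ✓

the result is g(x) = 5x^7 - 35x^6 + 525x^4 - 700x^3 - (5247/2)x^2 + 3992x + 1430


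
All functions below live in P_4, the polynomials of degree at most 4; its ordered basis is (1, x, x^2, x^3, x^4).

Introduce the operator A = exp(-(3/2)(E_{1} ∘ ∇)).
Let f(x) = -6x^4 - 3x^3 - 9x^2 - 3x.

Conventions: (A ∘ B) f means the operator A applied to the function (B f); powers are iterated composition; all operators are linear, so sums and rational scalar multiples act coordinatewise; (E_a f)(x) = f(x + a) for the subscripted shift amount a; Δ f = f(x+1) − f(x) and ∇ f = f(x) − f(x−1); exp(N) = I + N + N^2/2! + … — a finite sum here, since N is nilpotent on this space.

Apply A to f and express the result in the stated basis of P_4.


the result is g(x) = -6x^4 + 33x^3 - (45/2)x^2 - (111/4)x - 9/4

order-1 term: 36x^3 + (135/2)x^2 + (153/2)x + 63/2
order-2 term: -81x^2 - (729/4)x - 135
order-3 term: 81x + 1053/8
order-4 term: -243/8
the series for exp(-(3/2)(E_{1} ∘ ∇)) f terminates at order 4
exp(-(3/2)(E_{1} ∘ ∇)) f = -6x^4 + 33x^3 - (45/2)x^2 - (111/4)x - 9/4


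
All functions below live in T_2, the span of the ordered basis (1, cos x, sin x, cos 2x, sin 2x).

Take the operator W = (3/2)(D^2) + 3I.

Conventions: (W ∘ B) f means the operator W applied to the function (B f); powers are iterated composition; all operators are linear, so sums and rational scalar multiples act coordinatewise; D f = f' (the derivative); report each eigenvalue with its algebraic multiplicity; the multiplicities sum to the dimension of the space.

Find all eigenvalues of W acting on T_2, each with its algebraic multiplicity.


λ = -3 (multiplicity 2), λ = 3/2 (multiplicity 2), λ = 3 (multiplicity 1)

image of 1: 3
image of cos x: (3/2)cos x
image of sin x: (3/2)sin x
image of cos 2x: -3cos 2x
image of sin 2x: -3sin 2x
the matrix is diagonal; its diagonal is (3, 3/2, 3/2, -3, -3)
for a triangular matrix the eigenvalues are the diagonal entries, with algebraic multiplicity their repetition count


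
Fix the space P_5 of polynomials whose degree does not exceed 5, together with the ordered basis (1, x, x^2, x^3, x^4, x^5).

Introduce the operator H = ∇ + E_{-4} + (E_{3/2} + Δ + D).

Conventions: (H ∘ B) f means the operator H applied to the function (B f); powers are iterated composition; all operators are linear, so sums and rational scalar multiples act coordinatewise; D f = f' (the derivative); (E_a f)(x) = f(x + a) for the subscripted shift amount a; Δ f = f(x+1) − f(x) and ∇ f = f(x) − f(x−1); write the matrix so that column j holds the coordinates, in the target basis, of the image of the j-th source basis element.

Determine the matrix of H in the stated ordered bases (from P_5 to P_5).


image of 1: 2
image of x: 2x + 1/2
image of x^2: 2x^2 + x + 73/4
image of x^3: 2x^3 + (3/2)x^2 + (219/4)x - 469/8
image of x^4: 2x^4 + 2x^3 + (219/2)x^2 - (469/2)x + 4177/16
image of x^5: 2x^5 + (5/2)x^4 + (365/2)x^3 - (2345/4)x^2 + (20885/16)x - 32461/32
each image's coordinates form column j of the matrix

the matrix is [[2, 1/2, 73/4, -469/8, 4177/16, -32461/32]; [0, 2, 1, 219/4, -469/2, 20885/16]; [0, 0, 2, 3/2, 219/2, -2345/4]; [0, 0, 0, 2, 2, 365/2]; [0, 0, 0, 0, 2, 5/2]; [0, 0, 0, 0, 0, 2]] (rows listed top to bottom)


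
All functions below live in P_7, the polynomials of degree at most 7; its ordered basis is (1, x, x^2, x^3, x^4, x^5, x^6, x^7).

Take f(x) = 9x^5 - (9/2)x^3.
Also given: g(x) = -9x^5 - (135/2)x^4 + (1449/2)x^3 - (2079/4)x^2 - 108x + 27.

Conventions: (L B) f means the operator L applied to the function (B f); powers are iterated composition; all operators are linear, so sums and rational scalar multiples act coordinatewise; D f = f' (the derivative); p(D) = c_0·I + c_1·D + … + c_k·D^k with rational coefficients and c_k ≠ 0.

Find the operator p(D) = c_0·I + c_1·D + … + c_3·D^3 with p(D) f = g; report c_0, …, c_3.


c_0 = -1, c_1 = -3/2, c_2 = 4, c_3 = -1

D^0 f = 9x^5 - (9/2)x^3
D^1 f = 45x^4 - (27/2)x^2
D^2 f = 180x^3 - 27x
D^3 f = 540x^2 - 27
matching coefficients of g against c_0 f + c_1 Df + … from the top degree down determines the c_i
solution: c_0 = -1, c_1 = -3/2, c_2 = 4, c_3 = -1


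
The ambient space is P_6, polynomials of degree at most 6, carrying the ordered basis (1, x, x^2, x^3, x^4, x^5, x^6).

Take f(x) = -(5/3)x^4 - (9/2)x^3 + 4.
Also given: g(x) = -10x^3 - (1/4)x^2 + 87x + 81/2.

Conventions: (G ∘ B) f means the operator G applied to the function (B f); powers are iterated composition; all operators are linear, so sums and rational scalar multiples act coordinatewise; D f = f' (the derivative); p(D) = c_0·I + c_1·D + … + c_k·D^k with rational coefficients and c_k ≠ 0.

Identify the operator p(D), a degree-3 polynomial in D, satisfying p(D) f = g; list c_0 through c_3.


c_0 = 0, c_1 = 3/2, c_2 = -1, c_3 = -3/2

D^0 f = -(5/3)x^4 - (9/2)x^3 + 4
D^1 f = -(20/3)x^3 - (27/2)x^2
D^2 f = -20x^2 - 27x
D^3 f = -40x - 27
matching coefficients of g against c_0 f + c_1 Df + … from the top degree down determines the c_i
solution: c_0 = 0, c_1 = 3/2, c_2 = -1, c_3 = -3/2


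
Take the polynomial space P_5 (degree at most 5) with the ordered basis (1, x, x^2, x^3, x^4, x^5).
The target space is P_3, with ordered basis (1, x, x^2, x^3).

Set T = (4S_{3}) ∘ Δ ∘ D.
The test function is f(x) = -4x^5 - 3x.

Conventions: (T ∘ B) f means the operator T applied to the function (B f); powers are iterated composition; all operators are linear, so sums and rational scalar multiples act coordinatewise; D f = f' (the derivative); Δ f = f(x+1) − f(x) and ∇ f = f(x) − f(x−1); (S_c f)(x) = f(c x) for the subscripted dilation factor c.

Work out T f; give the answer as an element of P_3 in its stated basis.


g(x) = -8640x^3 - 4320x^2 - 960x - 80

D f = -20x^4 - 3
Δ D f = -80x^3 - 120x^2 - 80x - 20
S_{3} (Δ ∘ D) f = -2160x^3 - 1080x^2 - 240x - 20
(4S_{3}) (Δ ∘ D) f = -8640x^3 - 4320x^2 - 960x - 80


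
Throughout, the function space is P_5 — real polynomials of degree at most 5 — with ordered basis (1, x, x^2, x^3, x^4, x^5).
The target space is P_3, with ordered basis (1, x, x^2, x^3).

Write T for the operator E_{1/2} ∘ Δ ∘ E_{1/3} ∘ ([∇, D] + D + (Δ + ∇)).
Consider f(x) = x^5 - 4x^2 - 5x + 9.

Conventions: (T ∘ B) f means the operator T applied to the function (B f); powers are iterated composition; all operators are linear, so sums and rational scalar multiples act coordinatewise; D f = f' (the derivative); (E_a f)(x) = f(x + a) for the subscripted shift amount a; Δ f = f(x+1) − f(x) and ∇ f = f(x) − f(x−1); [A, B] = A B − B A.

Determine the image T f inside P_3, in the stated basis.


D f = 5x^4 - 8x - 5
∇ D f = 20x^3 - 30x^2 + 20x - 13
∇ f = 5x^4 - 10x^3 + 10x^2 - 13x
D ∇ f = 20x^3 - 30x^2 + 20x - 13
[∇, D] f = 0
D f = 5x^4 - 8x - 5
Δ f = 5x^4 + 10x^3 + 10x^2 - 3x - 8
∇ f = 5x^4 - 10x^3 + 10x^2 - 13x
(Δ + ∇) f = 10x^4 + 20x^2 - 16x - 8
([∇, D] + D + (Δ + ∇)) f = 15x^4 + 20x^2 - 24x - 13
E_{1/3} ([∇, D] + D + (Δ + ∇)) f = 15x^4 + 20x^3 + 30x^2 - (76/9)x - 502/27
Δ E_{1/3} ([∇, D] + D + (Δ + ∇)) f = 60x^3 + 150x^2 + 180x + 509/9
E_{1/2} Δ E_{1/3} ([∇, D] + D + (Δ + ∇)) f = 60x^3 + 240x^2 + 375x + 1724/9

g(x) = 60x^3 + 240x^2 + 375x + 1724/9


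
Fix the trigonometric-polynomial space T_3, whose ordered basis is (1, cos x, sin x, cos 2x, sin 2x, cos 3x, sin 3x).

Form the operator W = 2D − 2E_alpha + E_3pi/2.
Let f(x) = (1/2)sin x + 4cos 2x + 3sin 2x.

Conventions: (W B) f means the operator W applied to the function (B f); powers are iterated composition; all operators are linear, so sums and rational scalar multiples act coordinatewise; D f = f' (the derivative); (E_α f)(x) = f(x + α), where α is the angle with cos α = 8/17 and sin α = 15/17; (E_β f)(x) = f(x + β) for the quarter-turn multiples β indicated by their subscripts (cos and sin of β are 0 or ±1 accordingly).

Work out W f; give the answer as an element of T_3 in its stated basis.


D f = (1/2)cos x + 6cos 2x - 8sin 2x
(2D) f = cos x + 12cos 2x - 16sin 2x
E_alpha f = (15/34)cos x + (4/17)sin x + (76/289)cos 2x - (1443/289)sin 2x
(-2E_alpha) f = -(15/17)cos x - (8/17)sin x - (152/289)cos 2x + (2886/289)sin 2x
E_3pi/2 f = -(1/2)cos x - 4cos 2x - 3sin 2x
(2D − 2E_alpha + E_3pi/2) f = -(13/34)cos x - (8/17)sin x + (2160/289)cos 2x - (2605/289)sin 2x

the image equals g(x) = -(13/34)cos x - (8/17)sin x + (2160/289)cos 2x - (2605/289)sin 2x


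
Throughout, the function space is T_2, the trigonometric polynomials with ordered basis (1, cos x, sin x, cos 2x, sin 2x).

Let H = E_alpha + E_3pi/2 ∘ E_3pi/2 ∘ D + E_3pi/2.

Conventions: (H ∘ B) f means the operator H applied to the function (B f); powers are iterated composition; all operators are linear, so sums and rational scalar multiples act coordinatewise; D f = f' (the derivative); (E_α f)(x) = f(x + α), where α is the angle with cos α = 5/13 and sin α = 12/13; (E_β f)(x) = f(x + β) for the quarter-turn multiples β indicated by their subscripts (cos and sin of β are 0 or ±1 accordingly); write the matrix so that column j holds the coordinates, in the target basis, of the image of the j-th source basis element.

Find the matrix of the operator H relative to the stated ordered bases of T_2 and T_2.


image of 1: 2
image of cos x: (5/13)cos x + (14/13)sin x
image of sin x: -(14/13)cos x + (5/13)sin x
image of cos 2x: -(288/169)cos 2x - (458/169)sin 2x
image of sin 2x: (458/169)cos 2x - (288/169)sin 2x
each image's coordinates form column j of the matrix

the matrix is [[2, 0, 0, 0, 0]; [0, 5/13, -14/13, 0, 0]; [0, 14/13, 5/13, 0, 0]; [0, 0, 0, -288/169, 458/169]; [0, 0, 0, -458/169, -288/169]] (rows listed top to bottom)


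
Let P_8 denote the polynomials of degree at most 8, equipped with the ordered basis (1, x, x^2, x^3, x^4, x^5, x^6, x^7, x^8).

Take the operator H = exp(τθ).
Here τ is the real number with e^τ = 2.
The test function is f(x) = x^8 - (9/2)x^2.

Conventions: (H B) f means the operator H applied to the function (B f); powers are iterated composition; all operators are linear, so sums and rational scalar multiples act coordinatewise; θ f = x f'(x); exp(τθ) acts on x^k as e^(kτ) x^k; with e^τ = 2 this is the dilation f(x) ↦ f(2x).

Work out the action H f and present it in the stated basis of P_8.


g(x) = 256x^8 - 18x^2

exp(τθ) x^k = e^(kτ) x^k; with e^τ = 2 this sends x^k to 2^k x^k
x^2 ↦ 4 x^2
x^8 ↦ 256 x^8
applying this coordinatewise to f: exp(τθ) f = 256x^8 - 18x^2


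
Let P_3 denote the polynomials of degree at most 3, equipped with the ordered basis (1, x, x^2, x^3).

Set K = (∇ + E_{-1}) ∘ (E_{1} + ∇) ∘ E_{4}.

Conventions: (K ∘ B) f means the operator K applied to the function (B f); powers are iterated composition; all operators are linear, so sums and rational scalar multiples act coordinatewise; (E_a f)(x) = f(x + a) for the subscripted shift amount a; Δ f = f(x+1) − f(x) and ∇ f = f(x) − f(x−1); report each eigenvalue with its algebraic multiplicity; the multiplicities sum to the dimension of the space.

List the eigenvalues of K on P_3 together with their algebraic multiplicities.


λ = 1 (multiplicity 4)

image of 1: 1
image of x: x + 6
image of x^2: x^2 + 12x + 32
image of x^3: x^3 + 18x^2 + 96x + 162
the matrix is upper triangular; its diagonal is (1, 1, 1, 1)
for a triangular matrix the eigenvalues are the diagonal entries, with algebraic multiplicity their repetition count


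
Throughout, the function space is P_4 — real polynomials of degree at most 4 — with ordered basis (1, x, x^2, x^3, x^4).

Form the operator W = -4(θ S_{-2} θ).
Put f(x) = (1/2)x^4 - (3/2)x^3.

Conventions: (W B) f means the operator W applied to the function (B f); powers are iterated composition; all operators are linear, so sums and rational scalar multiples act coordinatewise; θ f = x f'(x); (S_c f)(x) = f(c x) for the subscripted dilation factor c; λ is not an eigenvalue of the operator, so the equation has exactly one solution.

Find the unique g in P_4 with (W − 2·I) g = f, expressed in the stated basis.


the result is g(x) = -(1/2052)x^4 - (3/572)x^3

write g with unknown coordinates in the stated basis and equate coefficients in (W − 2·I) g = f
solving from the highest basis element down gives g = -(1/2052)x^4 - (3/572)x^3
check: W g = (256/513)x^4 - (216/143)x^3
so W g − 2·g = (1/2)x^4 - (3/2)x^3 = f ✓


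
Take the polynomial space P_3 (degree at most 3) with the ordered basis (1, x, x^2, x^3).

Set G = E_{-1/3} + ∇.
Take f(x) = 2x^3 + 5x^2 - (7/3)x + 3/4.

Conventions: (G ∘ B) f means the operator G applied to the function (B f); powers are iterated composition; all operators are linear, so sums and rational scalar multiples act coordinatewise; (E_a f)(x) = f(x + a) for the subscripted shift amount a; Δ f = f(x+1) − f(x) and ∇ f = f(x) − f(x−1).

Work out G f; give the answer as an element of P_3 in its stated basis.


g(x) = 2x^3 + 9x^2 - x - 359/108

E_{-1/3} f = 2x^3 + 3x^2 - 5x + 217/108
∇ f = 6x^2 + 4x - 16/3
(E_{-1/3} + ∇) f = 2x^3 + 9x^2 - x - 359/108


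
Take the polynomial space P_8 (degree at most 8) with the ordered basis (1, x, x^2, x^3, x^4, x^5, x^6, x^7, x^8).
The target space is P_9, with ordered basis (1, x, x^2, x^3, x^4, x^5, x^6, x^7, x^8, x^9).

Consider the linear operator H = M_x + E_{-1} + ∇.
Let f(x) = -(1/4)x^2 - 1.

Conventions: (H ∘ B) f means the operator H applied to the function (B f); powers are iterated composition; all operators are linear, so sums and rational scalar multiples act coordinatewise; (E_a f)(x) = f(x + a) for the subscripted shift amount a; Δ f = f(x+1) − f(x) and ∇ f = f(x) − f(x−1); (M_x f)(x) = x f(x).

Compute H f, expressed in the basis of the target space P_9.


M_x f = -(1/4)x^3 - x
E_{-1} f = -(1/4)x^2 + (1/2)x - 5/4
∇ f = -(1/2)x + 1/4
(M_x + E_{-1} + ∇) f = -(1/4)x^3 - (1/4)x^2 - x - 1

g(x) = -(1/4)x^3 - (1/4)x^2 - x - 1


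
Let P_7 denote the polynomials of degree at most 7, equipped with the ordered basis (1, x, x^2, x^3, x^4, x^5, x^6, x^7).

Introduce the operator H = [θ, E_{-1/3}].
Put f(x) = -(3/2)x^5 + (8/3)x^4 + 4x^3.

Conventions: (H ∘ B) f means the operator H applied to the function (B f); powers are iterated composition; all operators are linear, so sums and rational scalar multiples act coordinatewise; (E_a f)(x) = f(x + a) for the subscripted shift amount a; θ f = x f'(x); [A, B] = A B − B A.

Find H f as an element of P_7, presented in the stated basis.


E_{-1/3} f = -(3/2)x^5 + (31/6)x^4 - (11/9)x^3 - (5/3)x^2 + (137/162)x - 53/486
θ E_{-1/3} f = -(15/2)x^5 + (62/3)x^4 - (11/3)x^3 - (10/3)x^2 + (137/162)x
θ f = -(15/2)x^5 + (32/3)x^4 + 12x^3
E_{-1/3} θ f = -(15/2)x^5 + (139/6)x^4 - (95/9)x^3 - (19/9)x^2 + (317/162)x - 137/486
[θ, E_{-1/3}] f = -(5/2)x^4 + (62/9)x^3 - (11/9)x^2 - (10/9)x + 137/486

g(x) = -(5/2)x^4 + (62/9)x^3 - (11/9)x^2 - (10/9)x + 137/486


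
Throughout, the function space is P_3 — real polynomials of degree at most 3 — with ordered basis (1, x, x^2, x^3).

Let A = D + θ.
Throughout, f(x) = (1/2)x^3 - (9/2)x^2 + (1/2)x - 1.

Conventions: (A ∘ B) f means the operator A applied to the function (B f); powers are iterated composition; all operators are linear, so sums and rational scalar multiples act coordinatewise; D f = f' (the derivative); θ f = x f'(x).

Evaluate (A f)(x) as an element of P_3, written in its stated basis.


the result is g(x) = (3/2)x^3 - (15/2)x^2 - (17/2)x + 1/2

D f = (3/2)x^2 - 9x + 1/2
θ f = (3/2)x^3 - 9x^2 + (1/2)x
(D + θ) f = (3/2)x^3 - (15/2)x^2 - (17/2)x + 1/2


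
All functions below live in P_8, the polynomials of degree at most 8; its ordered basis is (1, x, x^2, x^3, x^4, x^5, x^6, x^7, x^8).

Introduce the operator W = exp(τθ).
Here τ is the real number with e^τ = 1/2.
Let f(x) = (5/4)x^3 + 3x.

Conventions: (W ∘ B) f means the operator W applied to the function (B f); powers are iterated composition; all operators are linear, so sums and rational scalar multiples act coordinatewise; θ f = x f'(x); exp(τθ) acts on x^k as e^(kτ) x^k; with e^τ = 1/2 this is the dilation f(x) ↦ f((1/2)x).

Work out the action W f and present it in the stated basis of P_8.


exp(τθ) x^k = e^(kτ) x^k; with e^τ = 1/2 this sends x^k to (1/2)^k x^k
x ↦ 1/2 x
x^3 ↦ 1/8 x^3
applying this coordinatewise to f: exp(τθ) f = (5/32)x^3 + (3/2)x

the result is g(x) = (5/32)x^3 + (3/2)x


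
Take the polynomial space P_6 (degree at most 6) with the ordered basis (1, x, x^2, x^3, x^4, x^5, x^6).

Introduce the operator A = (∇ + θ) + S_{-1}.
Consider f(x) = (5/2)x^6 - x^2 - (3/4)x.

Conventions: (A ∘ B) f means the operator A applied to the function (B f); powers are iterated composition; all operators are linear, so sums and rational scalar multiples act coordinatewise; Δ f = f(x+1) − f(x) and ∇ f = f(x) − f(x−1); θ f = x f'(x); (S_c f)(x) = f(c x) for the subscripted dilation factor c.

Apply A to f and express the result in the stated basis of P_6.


g(x) = (35/2)x^6 + 15x^5 - (75/2)x^4 + 50x^3 - (81/2)x^2 + 13x - 9/4

∇ f = 15x^5 - (75/2)x^4 + 50x^3 - (75/2)x^2 + 13x - 9/4
θ f = 15x^6 - 2x^2 - (3/4)x
(∇ + θ) f = 15x^6 + 15x^5 - (75/2)x^4 + 50x^3 - (79/2)x^2 + (49/4)x - 9/4
S_{-1} f = (5/2)x^6 - x^2 + (3/4)x
((∇ + θ) + S_{-1}) f = (35/2)x^6 + 15x^5 - (75/2)x^4 + 50x^3 - (81/2)x^2 + 13x - 9/4


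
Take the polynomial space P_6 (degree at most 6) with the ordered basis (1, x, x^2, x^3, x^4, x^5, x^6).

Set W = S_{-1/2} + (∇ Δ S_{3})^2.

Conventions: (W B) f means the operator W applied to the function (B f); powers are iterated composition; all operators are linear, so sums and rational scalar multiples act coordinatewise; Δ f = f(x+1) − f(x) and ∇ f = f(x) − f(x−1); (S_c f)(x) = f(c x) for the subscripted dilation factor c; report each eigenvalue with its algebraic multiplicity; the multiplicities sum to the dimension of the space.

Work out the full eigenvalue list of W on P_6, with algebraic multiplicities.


image of 1: 1
image of x: -(1/2)x
image of x^2: (1/4)x^2
image of x^3: -(1/8)x^3
image of x^4: (1/16)x^4 + 17496
image of x^5: -(1/32)x^5 + 787320x
image of x^6: (1/64)x^6 + 21257640x^2 + 3936600
the matrix is upper triangular; its diagonal is (1, -1/2, 1/4, -1/8, 1/16, -1/32, 1/64)
for a triangular matrix the eigenvalues are the diagonal entries, with algebraic multiplicity their repetition count

λ = -1/2 (multiplicity 1), λ = -1/8 (multiplicity 1), λ = -1/32 (multiplicity 1), λ = 1/64 (multiplicity 1), λ = 1/16 (multiplicity 1), λ = 1/4 (multiplicity 1), λ = 1 (multiplicity 1)
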